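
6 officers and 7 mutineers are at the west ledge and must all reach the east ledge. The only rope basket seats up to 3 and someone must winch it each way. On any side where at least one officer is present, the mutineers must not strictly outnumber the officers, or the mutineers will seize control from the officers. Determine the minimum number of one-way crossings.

The mutineers already outnumber the officers at the west ledge before anyone moves, so the starting position itself is disallowed.

impossible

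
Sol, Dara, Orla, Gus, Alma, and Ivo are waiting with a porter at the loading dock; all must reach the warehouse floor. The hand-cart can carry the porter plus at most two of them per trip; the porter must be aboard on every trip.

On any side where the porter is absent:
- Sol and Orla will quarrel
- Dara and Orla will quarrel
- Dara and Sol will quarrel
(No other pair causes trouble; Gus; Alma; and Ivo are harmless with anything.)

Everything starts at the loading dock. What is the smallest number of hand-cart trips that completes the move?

9

Counting alone: the porter can take at most 2 across per trip to the warehouse floor, so moving all 6 needs at least 3 loaded trips out, with a return between consecutive ones — at least 5 crossings.
The safety rule pushes this higher. Following every safe sequence of crossings, the most of the 6 that can be at the warehouse floor as the hand-cart arrives there on crossings 5, 7 is 4, 5 respectively — never all 6.
So no plan with fewer than 9 crossings exists, and this one achieves 9:
1. Porter goes to the warehouse floor with Dara and Sol.  [the loading dock: Alma, Gus, Ivo, Orla | the warehouse floor: Dara, Sol]
2. Porter goes back to the loading dock with Sol.  [the loading dock: Alma, Gus, Ivo, Orla, Sol | the warehouse floor: Dara]
3. Porter goes to the warehouse floor with Gus and Sol.  [the loading dock: Alma, Ivo, Orla | the warehouse floor: Dara, Gus, Sol]
4. Porter goes back to the loading dock with Sol.  [the loading dock: Alma, Ivo, Orla, Sol | the warehouse floor: Dara, Gus]
5. Porter goes to the warehouse floor with Alma and Sol.  [the loading dock: Ivo, Orla | the warehouse floor: Alma, Dara, Gus, Sol]
6. Porter goes back to the loading dock with Sol.  [the loading dock: Ivo, Orla, Sol | the warehouse floor: Alma, Dara, Gus]
7. Porter goes to the warehouse floor with Ivo and Sol.  [the loading dock: Orla | the warehouse floor: Alma, Dara, Gus, Ivo, Sol]
8. Porter goes back to the loading dock with Sol.  [the loading dock: Orla, Sol | the warehouse floor: Alma, Dara, Gus, Ivo]
9. Porter goes to the warehouse floor with Orla and Sol.  [the loading dock: — | the warehouse floor: Alma, Dara, Gus, Ivo, Orla, Sol]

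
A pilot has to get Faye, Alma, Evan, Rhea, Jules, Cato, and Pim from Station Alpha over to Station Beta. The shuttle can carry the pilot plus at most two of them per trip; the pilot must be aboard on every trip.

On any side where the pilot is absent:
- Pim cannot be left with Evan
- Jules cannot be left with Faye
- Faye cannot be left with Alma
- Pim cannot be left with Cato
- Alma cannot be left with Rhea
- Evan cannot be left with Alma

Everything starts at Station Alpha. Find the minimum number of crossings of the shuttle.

impossible

Whatever the first load, the items left behind include a forbidden pair without the pilot. No opening move is safe, so no plan exists.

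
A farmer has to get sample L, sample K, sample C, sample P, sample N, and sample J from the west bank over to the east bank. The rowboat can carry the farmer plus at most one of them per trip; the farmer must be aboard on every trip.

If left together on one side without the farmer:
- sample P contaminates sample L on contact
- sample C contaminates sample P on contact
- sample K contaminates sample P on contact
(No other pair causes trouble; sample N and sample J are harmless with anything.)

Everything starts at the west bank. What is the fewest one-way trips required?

impossible

Following every safe sequence of crossings from the start, the most of the 6 that can be at the east bank as the rowboat arrives there on crossings 1, 3, 5, 7 is 1, 2, 3, 4 respectively; the best ever achieved is 4 of 6.
From crossing 9 on, no configuration arises that was not already reachable earlier: only 36 distinct safe configurations (who is on which side, and where the rowboat is) can ever be reached, none of them has everyone across, and every continuation just revisits them. So no valid plan exists.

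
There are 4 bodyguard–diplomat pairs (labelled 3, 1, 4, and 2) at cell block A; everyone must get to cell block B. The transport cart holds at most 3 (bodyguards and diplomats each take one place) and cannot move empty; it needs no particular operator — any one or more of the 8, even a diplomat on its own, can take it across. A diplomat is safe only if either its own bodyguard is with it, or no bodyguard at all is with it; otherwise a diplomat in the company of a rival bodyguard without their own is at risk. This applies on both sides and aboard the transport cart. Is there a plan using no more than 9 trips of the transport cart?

Yes

Yes — this plan uses 9 crossings (≤ 9):
1. bodyguard 3 and diplomat 3 cross → cell block B.
2. bodyguard 3 crosses ← cell block A.
3. bodyguard 1, bodyguard 3, and diplomat 1 cross → cell block B.
4. bodyguard 3 and diplomat 3 cross ← cell block A.
5. bodyguard 2, bodyguard 3, and bodyguard 4 cross → cell block B.
6. diplomat 1 crosses ← cell block A.
7. diplomat 1 and diplomat 3 cross → cell block B.
8. diplomat 3 crosses ← cell block A.
9. diplomat 2, diplomat 3, and diplomat 4 cross → cell block B.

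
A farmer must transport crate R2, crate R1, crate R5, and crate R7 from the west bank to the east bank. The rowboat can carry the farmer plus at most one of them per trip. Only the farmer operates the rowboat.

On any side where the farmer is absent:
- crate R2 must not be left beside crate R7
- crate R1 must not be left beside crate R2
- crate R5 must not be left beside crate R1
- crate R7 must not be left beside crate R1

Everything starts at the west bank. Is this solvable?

Whatever the first load, the items left behind include a forbidden pair without the farmer. No opening move is safe, so no plan exists.

No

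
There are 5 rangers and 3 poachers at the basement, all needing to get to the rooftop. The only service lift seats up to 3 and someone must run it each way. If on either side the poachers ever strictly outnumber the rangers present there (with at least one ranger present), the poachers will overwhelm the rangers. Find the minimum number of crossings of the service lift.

Counting alone: each trip to the rooftop takes at most 3 across and each return brings at least 1 back, so after t trips out (and t−1 returns) at most 3t − (t−1) of the 8 are across; that first reaches 8 at t = 4, so at least 7 crossings are needed.
The plan below uses exactly 7 crossings, so it is optimal:
1. 2 poachers → the rooftop.  (the basement: 5R 1P; the rooftop: 0R 2P)
2. 1 poacher ← the basement.  (the basement: 5R 2P; the rooftop: 0R 1P)
3. 2 rangers and 1 poacher → the rooftop.  (the basement: 3R 1P; the rooftop: 2R 2P)
4. 1 poacher ← the basement.  (the basement: 3R 2P; the rooftop: 2R 1P)
5. 1 ranger and 2 poachers → the rooftop.  (the basement: 2R 0P; the rooftop: 3R 3P)
6. 1 poacher ← the basement.  (the basement: 2R 1P; the rooftop: 3R 2P)
7. 2 rangers and 1 poacher → the rooftop.  (the basement: 0R 0P; the rooftop: 5R 3P)

7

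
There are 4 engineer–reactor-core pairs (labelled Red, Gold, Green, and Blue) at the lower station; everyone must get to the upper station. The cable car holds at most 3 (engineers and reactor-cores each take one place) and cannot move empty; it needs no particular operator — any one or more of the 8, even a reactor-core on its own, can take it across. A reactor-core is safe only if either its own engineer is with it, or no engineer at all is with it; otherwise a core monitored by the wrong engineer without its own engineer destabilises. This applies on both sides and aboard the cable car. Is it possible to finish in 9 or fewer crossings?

Yes — this plan uses 9 crossings (≤ 9):
1. engineer Red and reactor-core Red cross → the upper station.
2. engineer Red crosses ← the lower station.
3. engineer Gold, engineer Red, and reactor-core Gold cross → the upper station.
4. engineer Red and reactor-core Red cross ← the lower station.
5. engineer Blue, engineer Green, and engineer Red cross → the upper station.
6. reactor-core Gold crosses ← the lower station.
7. reactor-core Gold and reactor-core Red cross → the upper station.
8. reactor-core Red crosses ← the lower station.
9. reactor-core Blue, reactor-core Green, and reactor-core Red cross → the upper station.

Yes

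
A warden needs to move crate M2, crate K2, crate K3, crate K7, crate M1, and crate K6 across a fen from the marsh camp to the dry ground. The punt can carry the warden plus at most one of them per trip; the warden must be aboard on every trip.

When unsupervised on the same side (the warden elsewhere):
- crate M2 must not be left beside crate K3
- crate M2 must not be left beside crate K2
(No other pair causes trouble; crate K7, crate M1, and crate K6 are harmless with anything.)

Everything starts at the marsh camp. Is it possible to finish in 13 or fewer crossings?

Yes — this plan uses 13 crossings (≤ 13):
1. Warden goes to the dry ground with crate M2.
2. Warden goes back to the marsh camp alone.
3. Warden goes to the dry ground with crate K2.
4. Warden goes back to the marsh camp with crate M2.
5. Warden goes to the dry ground with crate K3.
6. Warden goes back to the marsh camp alone.
7. Warden goes to the dry ground with crate K7.
8. Warden goes back to the marsh camp alone.
9. Warden goes to the dry ground with crate M1.
10. Warden goes back to the marsh camp alone.
11. Warden goes to the dry ground with crate K6.
12. Warden goes back to the marsh camp alone.
13. Warden goes to the dry ground with crate M2.

Yes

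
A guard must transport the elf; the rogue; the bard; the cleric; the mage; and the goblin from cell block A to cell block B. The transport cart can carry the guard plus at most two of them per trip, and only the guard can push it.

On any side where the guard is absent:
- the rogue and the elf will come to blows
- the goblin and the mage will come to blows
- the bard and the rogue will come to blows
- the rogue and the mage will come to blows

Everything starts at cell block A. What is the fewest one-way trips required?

Counting alone: the guard can take at most 2 across per trip to cell block B, so moving all 6 needs at least 3 loaded trips out, with a return between consecutive ones — at least 5 crossings.
The safety rule pushes this higher. Following every safe sequence of crossings, the most of the 6 that can be at cell block B as the transport cart arrives there on crossing 5 is 5 — never all 6.
So no plan with fewer than 7 crossings exists, and this one achieves 7:
1. Guard goes to cell block B with the mage and the rogue.  [cell block A: the bard, the cleric, the elf, the goblin | cell block B: the mage, the rogue]
2. Guard goes back to cell block A with the rogue.  [cell block A: the bard, the cleric, the elf, the goblin, the rogue | cell block B: the mage]
3. Guard goes to cell block B with the elf and the rogue.  [cell block A: the bard, the cleric, the goblin | cell block B: the elf, the mage, the rogue]
4. Guard goes back to cell block A with the rogue.  [cell block A: the bard, the cleric, the goblin, the rogue | cell block B: the elf, the mage]
5. Guard goes to cell block B with the bard and the cleric.  [cell block A: the goblin, the rogue | cell block B: the bard, the cleric, the elf, the mage]
6. Guard goes back to cell block A alone.  [cell block A: the goblin, the rogue | cell block B: the bard, the cleric, the elf, the mage]
7. Guard goes to cell block B with the goblin and the rogue.  [cell block A: — | cell block B: the bard, the cleric, the elf, the goblin, the mage, the rogue]

7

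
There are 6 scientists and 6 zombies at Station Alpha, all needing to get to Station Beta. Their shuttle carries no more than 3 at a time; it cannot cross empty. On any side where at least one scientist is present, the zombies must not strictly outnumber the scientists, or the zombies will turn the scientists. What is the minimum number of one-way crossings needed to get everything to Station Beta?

impossible

Following every safe sequence of crossings from the start, the most of the 12 that can be at Station Beta as the shuttle arrives there on crossings 1, 3, 5 is 3, 5, 6 respectively; the best ever achieved is 6 of 12.
From crossing 7 on, no configuration arises that was not already reachable earlier: only 17 distinct safe configurations (who is on which side, and where the shuttle is) can ever be reached, none of them has everyone across, and every continuation just revisits them. They are: 0 scientists + 0 zombies across (shuttle back at the start); 0 scientists + 1 zombie across (shuttle there); 0 scientists + 1 zombie across (shuttle back at the start); 0 scientists + 2 zombies across (shuttle there); 0 scientists + 2 zombies across (shuttle back at the start); 0 scientists + 3 zombies across (shuttle there); 0 scientists + 3 zombies across (shuttle back at the start); 0 scientists + 4 zombies across (shuttle there); 0 scientists + 4 zombies across (shuttle back at the start); 0 scientists + 5 zombies across (shuttle there); 0 scientists + 5 zombies across (shuttle back at the start); 0 scientists + 6 zombies across (shuttle there); 1 scientist + 1 zombie across (shuttle there); 1 scientist + 1 zombie across (shuttle back at the start); 2 scientists + 2 zombies across (shuttle there); 2 scientists + 2 zombies across (shuttle back at the start); 3 scientists + 3 zombies across (shuttle there). So no valid plan exists.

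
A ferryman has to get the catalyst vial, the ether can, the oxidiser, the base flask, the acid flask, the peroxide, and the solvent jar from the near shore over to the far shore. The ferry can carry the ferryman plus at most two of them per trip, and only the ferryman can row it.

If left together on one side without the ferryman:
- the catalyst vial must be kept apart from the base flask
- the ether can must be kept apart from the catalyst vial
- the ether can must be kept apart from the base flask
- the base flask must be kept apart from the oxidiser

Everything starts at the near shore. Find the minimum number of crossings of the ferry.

Counting alone: the ferryman can take at most 2 across per trip to the far shore, so moving all 7 needs at least 4 loaded trips out, with a return between consecutive ones — at least 7 crossings.
The safety rule pushes this higher. Following every safe sequence of crossings, the most of the 7 that can be at the far shore as the ferry arrives there on crossings 7, 9 is 5, 6 respectively — never all 7.
So no plan with fewer than 11 crossings exists, and this one achieves 11:
1. Ferryman goes to the far shore with the base flask and the catalyst vial.  [the near shore: the acid flask, the ether can, the oxidiser, the peroxide, the solvent jar | the far shore: the base flask, the catalyst vial]
2. Ferryman goes back to the near shore with the catalyst vial.  [the near shore: the acid flask, the catalyst vial, the ether can, the oxidiser, the peroxide, the solvent jar | the far shore: the base flask]
3. Ferryman goes to the far shore with the catalyst vial and the oxidiser.  [the near shore: the acid flask, the ether can, the peroxide, the solvent jar | the far shore: the base flask, the catalyst vial, the oxidiser]
4. Ferryman goes back to the near shore with the base flask.  [the near shore: the acid flask, the base flask, the ether can, the peroxide, the solvent jar | the far shore: the catalyst vial, the oxidiser]
5. Ferryman goes to the far shore with the acid flask and the ether can.  [the near shore: the base flask, the peroxide, the solvent jar | the far shore: the acid flask, the catalyst vial, the ether can, the oxidiser]
6. Ferryman goes back to the near shore with the catalyst vial.  [the near shore: the base flask, the catalyst vial, the peroxide, the solvent jar | the far shore: the acid flask, the ether can, the oxidiser]
7. Ferryman goes to the far shore with the catalyst vial and the peroxide.  [the near shore: the base flask, the solvent jar | the far shore: the acid flask, the catalyst vial, the ether can, the oxidiser, the peroxide]
8. Ferryman goes back to the near shore with the catalyst vial.  [the near shore: the base flask, the catalyst vial, the solvent jar | the far shore: the acid flask, the ether can, the oxidiser, the peroxide]
9. Ferryman goes to the far shore with the catalyst vial and the solvent jar.  [the near shore: the base flask | the far shore: the acid flask, the catalyst vial, the ether can, the oxidiser, the peroxide, the solvent jar]
10. Ferryman goes back to the near shore with the catalyst vial.  [the near shore: the base flask, the catalyst vial | the far shore: the acid flask, the ether can, the oxidiser, the peroxide, the solvent jar]
11. Ferryman goes to the far shore with the base flask and the catalyst vial.  [the near shore: — | the far shore: the acid flask, the base flask, the catalyst vial, the ether can, the oxidiser, the peroxide, the solvent jar]

11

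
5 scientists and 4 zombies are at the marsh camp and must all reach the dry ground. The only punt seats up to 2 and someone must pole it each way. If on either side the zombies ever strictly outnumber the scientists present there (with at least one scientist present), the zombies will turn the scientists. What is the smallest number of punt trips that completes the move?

15

Counting alone: each trip to the dry ground takes at most 2 across and each return brings at least 1 back, so after t trips out (and t−1 returns) at most 2t − (t−1) of the 9 are across; that first reaches 9 at t = 8, so at least 15 crossings are needed.
The plan below uses exactly 15 crossings, so it is optimal:
1. 2 zombies → the dry ground.  (the marsh camp: 5S 2Z; the dry ground: 0S 2Z)
2. 1 zombie ← the marsh camp.  (the marsh camp: 5S 3Z; the dry ground: 0S 1Z)
3. 2 zombies → the dry ground.  (the marsh camp: 5S 1Z; the dry ground: 0S 3Z)
4. 1 zombie ← the marsh camp.  (the marsh camp: 5S 2Z; the dry ground: 0S 2Z)
5. 2 scientists → the dry ground.  (the marsh camp: 3S 2Z; the dry ground: 2S 2Z)
6. 1 zombie ← the marsh camp.  (the marsh camp: 3S 3Z; the dry ground: 2S 1Z)
7. 1 scientist and 1 zombie → the dry ground.  (the marsh camp: 2S 2Z; the dry ground: 3S 2Z)
8. 1 scientist ← the marsh camp.  (the marsh camp: 3S 2Z; the dry ground: 2S 2Z)
9. 1 scientist and 1 zombie → the dry ground.  (the marsh camp: 2S 1Z; the dry ground: 3S 3Z)
10. 1 zombie ← the marsh camp.  (the marsh camp: 2S 2Z; the dry ground: 3S 2Z)
11. 1 scientist and 1 zombie → the dry ground.  (the marsh camp: 1S 1Z; the dry ground: 4S 3Z)
12. 1 scientist ← the marsh camp.  (the marsh camp: 2S 1Z; the dry ground: 3S 3Z)
13. 1 scientist and 1 zombie → the dry ground.  (the marsh camp: 1S 0Z; the dry ground: 4S 4Z)
14. 1 zombie ← the marsh camp.  (the marsh camp: 1S 1Z; the dry ground: 4S 3Z)
15. 1 scientist and 1 zombie → the dry ground.  (the marsh camp: 0S 0Z; the dry ground: 5S 4Z)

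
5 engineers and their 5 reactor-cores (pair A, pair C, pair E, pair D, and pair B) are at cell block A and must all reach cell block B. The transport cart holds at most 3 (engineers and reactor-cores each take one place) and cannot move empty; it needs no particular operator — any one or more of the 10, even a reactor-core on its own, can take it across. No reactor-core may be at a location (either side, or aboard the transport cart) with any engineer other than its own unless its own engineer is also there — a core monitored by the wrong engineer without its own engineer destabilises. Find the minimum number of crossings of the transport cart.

Counting alone: each trip to cell block B takes at most 3 across and each return brings at least 1 back, so after t trips out (and t−1 returns) at most 3t − (t−1) of the 10 are across; that first reaches 10 at t = 5, so at least 9 crossings are needed.
The safety rule pushes this higher. Following every safe sequence of crossings, the most of the 10 that can be at cell block B as the transport cart arrives there on crossing 9 is 9 — never all 10.
So no plan with fewer than 11 crossings exists, and this one achieves 11:
1. engineer A and reactor-core A cross → cell block B.
2. engineer A crosses ← cell block A.
3. reactor-core C, reactor-core D, and reactor-core E cross → cell block B.
4. reactor-core A crosses ← cell block A.
5. engineer C, engineer D, and engineer E cross → cell block B.
6. engineer C and reactor-core C cross ← cell block A.
7. engineer A, engineer B, and engineer C cross → cell block B.
8. reactor-core E crosses ← cell block A.
9. reactor-core A and reactor-core C cross → cell block B.
10. reactor-core A crosses ← cell block A.
11. reactor-core A, reactor-core B, and reactor-core E cross → cell block B.

11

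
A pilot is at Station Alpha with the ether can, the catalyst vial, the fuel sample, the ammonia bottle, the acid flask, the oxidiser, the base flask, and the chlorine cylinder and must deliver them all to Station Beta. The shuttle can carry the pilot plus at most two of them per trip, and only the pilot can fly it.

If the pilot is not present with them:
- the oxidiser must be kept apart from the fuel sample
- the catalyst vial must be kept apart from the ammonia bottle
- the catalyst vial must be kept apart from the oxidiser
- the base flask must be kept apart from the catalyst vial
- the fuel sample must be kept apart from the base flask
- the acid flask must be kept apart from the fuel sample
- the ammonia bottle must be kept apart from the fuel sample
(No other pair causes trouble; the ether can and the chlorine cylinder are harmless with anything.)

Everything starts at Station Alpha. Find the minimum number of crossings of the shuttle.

Counting alone: the pilot can take at most 2 across per trip to Station Beta, so moving all 8 needs at least 4 loaded trips out, with a return between consecutive ones — at least 7 crossings.
The safety rule pushes this higher. Following every safe sequence of crossings, the most of the 8 that can be at Station Beta as the shuttle arrives there on crossing 7 is 6 — never all 8.
So no plan with fewer than 9 crossings exists, and this one achieves 9:
1. Pilot goes to Station Beta with the catalyst vial and the fuel sample.
2. Pilot goes back to Station Alpha alone.
3. Pilot goes to Station Beta with the chlorine cylinder and the ether can.
4. Pilot goes back to Station Alpha alone.
5. Pilot goes to Station Beta with the acid flask and the ammonia bottle.
6. Pilot goes back to Station Alpha with the catalyst vial and the fuel sample.
7. Pilot goes to Station Beta with the base flask and the oxidiser.
8. Pilot goes back to Station Alpha alone.
9. Pilot goes to Station Beta with the catalyst vial and the fuel sample.

9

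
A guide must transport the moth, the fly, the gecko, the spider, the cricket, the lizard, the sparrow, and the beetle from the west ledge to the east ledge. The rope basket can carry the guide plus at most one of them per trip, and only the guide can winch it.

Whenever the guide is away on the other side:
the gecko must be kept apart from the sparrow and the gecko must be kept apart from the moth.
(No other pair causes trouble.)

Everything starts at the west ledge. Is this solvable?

Yes

1. Guide goes to the east ledge with the gecko.
2. Guide goes back to the west ledge alone.
3. Guide goes to the east ledge with the moth.
4. Guide goes back to the west ledge with the gecko.
5. Guide goes to the east ledge with the sparrow.
6. Guide goes back to the west ledge alone.
7. Guide goes to the east ledge with the fly.
8. Guide goes back to the west ledge alone.
9. Guide goes to the east ledge with the spider.
10. Guide goes back to the west ledge alone.
11. Guide goes to the east ledge with the cricket.
12. Guide goes back to the west ledge alone.
13. Guide goes to the east ledge with the lizard.
14. Guide goes back to the west ledge alone.
15. Guide goes to the east ledge with the beetle.
16. Guide goes back to the west ledge alone.
17. Guide goes to the east ledge with the gecko.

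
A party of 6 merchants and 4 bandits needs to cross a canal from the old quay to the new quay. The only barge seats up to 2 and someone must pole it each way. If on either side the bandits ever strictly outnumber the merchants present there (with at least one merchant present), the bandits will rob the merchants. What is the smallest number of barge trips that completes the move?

17

Counting alone: each trip to the new quay takes at most 2 across and each return brings at least 1 back, so after t trips out (and t−1 returns) at most 2t − (t−1) of the 10 are across; that first reaches 10 at t = 9, so at least 17 crossings are needed.
The plan below uses exactly 17 crossings, so it is optimal:
1. 2 bandits → the new quay.  (the old quay: 6M 2B; the new quay: 0M 2B)
2. 1 bandit ← the old quay.  (the old quay: 6M 3B; the new quay: 0M 1B)
3. 2 bandits → the new quay.  (the old quay: 6M 1B; the new quay: 0M 3B)
4. 1 bandit ← the old quay.  (the old quay: 6M 2B; the new quay: 0M 2B)
5. 2 merchants → the new quay.  (the old quay: 4M 2B; the new quay: 2M 2B)
6. 1 bandit ← the old quay.  (the old quay: 4M 3B; the new quay: 2M 1B)
7. 1 merchant and 1 bandit → the new quay.  (the old quay: 3M 2B; the new quay: 3M 2B)
8. 1 bandit ← the old quay.  (the old quay: 3M 3B; the new quay: 3M 1B)
9. 2 bandits → the new quay.  (the old quay: 3M 1B; the new quay: 3M 3B)
10. 1 bandit ← the old quay.  (the old quay: 3M 2B; the new quay: 3M 2B)
11. 1 merchant and 1 bandit → the new quay.  (the old quay: 2M 1B; the new quay: 4M 3B)
12. 1 bandit ← the old quay.  (the old quay: 2M 2B; the new quay: 4M 2B)
13. 2 bandits → the new quay.  (the old quay: 2M 0B; the new quay: 4M 4B)
14. 1 bandit ← the old quay.  (the old quay: 2M 1B; the new quay: 4M 3B)
15. 1 merchant and 1 bandit → the new quay.  (the old quay: 1M 0B; the new quay: 5M 4B)
16. 1 bandit ← the old quay.  (the old quay: 1M 1B; the new quay: 5M 3B)
17. 1 merchant and 1 bandit → the new quay.  (the old quay: 0M 0B; the new quay: 6M 4B)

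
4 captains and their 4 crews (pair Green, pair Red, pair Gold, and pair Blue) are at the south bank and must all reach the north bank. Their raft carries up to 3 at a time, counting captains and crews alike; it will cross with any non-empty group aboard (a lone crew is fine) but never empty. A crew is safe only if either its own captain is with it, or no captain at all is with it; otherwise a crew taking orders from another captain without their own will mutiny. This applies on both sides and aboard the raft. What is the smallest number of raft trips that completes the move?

Counting alone: each trip to the north bank takes at most 3 across and each return brings at least 1 back, so after t trips out (and t−1 returns) at most 3t − (t−1) of the 8 are across; that first reaches 8 at t = 4, so at least 7 crossings are needed.
The safety rule pushes this higher. Following every safe sequence of crossings, the most of the 8 that can be at the north bank as the raft arrives there on crossing 7 is 7 — never all 8.
So no plan with fewer than 9 crossings exists, and this one achieves 9:
1. captain Green and crew Green cross → the north bank.
2. captain Green crosses ← the south bank.
3. captain Green, captain Red, and crew Red cross → the north bank.
4. captain Green and crew Green cross ← the south bank.
5. captain Blue, captain Gold, and captain Green cross → the north bank.
6. crew Red crosses ← the south bank.
7. crew Green and crew Red cross → the north bank.
8. crew Green crosses ← the south bank.
9. crew Blue, crew Gold, and crew Green cross → the north bank.

9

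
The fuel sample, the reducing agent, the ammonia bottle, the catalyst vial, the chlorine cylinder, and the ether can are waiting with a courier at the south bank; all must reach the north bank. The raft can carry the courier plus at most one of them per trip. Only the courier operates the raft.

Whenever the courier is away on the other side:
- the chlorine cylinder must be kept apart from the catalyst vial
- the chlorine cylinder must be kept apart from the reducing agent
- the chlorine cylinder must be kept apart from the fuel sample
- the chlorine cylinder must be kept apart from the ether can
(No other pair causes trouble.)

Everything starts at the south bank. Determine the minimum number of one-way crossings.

Following every safe sequence of crossings from the start, the most of the 6 that can be at the north bank as the raft arrives there on crossings 1, 3, 5 is 1, 2, 3 respectively; the best ever achieved is 3 of 6.
From crossing 7 on, no configuration arises that was not already reachable earlier: only 22 distinct safe configurations (who is on which side, and where the raft is) can ever be reached, none of them has everyone across, and every continuation just revisits them. So no valid plan exists.

impossible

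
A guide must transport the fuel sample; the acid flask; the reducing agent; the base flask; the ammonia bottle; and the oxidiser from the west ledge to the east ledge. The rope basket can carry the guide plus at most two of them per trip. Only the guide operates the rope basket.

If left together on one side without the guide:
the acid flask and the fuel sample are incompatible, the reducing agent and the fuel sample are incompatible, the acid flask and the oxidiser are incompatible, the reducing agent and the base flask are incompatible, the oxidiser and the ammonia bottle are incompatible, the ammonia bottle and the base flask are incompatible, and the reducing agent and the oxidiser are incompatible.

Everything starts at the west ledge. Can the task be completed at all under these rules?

Whatever the first load, the items left behind include a forbidden pair without the guide. No opening move is safe, so no plan exists.

No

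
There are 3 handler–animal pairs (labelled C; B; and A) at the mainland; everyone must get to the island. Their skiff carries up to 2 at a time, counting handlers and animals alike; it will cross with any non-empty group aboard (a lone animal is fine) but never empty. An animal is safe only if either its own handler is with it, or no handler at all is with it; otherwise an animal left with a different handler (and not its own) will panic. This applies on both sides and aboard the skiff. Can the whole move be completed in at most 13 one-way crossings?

Yes

Yes — this plan uses 11 crossings (≤ 13):
1. animal C and handler C cross → the island.
2. handler C crosses ← the mainland.
3. animal A and animal B cross → the island.
4. animal C crosses ← the mainland.
5. handler A and handler B cross → the island.
6. animal B and handler B cross ← the mainland.
7. handler B and handler C cross → the island.
8. animal A crosses ← the mainland.
9. animal B and animal C cross → the island.
10. handler A crosses ← the mainland.
11. animal A and handler A cross → the island.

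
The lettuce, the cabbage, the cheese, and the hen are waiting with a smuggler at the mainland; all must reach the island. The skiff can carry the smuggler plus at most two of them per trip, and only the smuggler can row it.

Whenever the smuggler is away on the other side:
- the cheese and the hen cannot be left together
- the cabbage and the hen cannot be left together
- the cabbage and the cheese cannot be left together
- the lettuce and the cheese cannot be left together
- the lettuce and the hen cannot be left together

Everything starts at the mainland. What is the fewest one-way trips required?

5

Counting alone: the smuggler can take at most 2 across per trip to the island, so moving all 4 needs at least 2 loaded trips out, with a return between consecutive ones — at least 3 crossings.
The safety rule pushes this higher. Following every safe sequence of crossings, the most of the 4 that can be at the island as the skiff arrives there on crossing 3 is 3 — never all 4.
So no plan with fewer than 5 crossings exists, and this one achieves 5:
1. Smuggler goes to the island with the cheese and the hen.  [the mainland: the cabbage, the lettuce | the island: the cheese, the hen]
2. Smuggler goes back to the mainland with the cheese.  [the mainland: the cabbage, the cheese, the lettuce | the island: the hen]
3. Smuggler goes to the island with the cabbage and the lettuce.  [the mainland: the cheese | the island: the cabbage, the hen, the lettuce]
4. Smuggler goes back to the mainland with the hen.  [the mainland: the cheese, the hen | the island: the cabbage, the lettuce]
5. Smuggler goes to the island with the cheese and the hen.  [the mainland: — | the island: the cabbage, the cheese, the hen, the lettuce]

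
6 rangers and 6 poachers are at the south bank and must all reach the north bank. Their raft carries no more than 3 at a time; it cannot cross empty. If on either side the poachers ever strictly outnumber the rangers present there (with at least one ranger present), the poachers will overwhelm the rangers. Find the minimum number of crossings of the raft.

Following every safe sequence of crossings from the start, the most of the 12 that can be at the north bank as the raft arrives there on crossings 1, 3, 5 is 3, 5, 6 respectively; the best ever achieved is 6 of 12.
From crossing 7 on, no configuration arises that was not already reachable earlier: only 17 distinct safe configurations (who is on which side, and where the raft is) can ever be reached, none of them has everyone across, and every continuation just revisits them. They are: 0 rangers + 0 poachers across (raft back at the start); 0 rangers + 1 poacher across (raft there); 0 rangers + 1 poacher across (raft back at the start); 0 rangers + 2 poachers across (raft there); 0 rangers + 2 poachers across (raft back at the start); 0 rangers + 3 poachers across (raft there); 0 rangers + 3 poachers across (raft back at the start); 0 rangers + 4 poachers across (raft there); 0 rangers + 4 poachers across (raft back at the start); 0 rangers + 5 poachers across (raft there); 0 rangers + 5 poachers across (raft back at the start); 0 rangers + 6 poachers across (raft there); 1 ranger + 1 poacher across (raft there); 1 ranger + 1 poacher across (raft back at the start); 2 rangers + 2 poachers across (raft there); 2 rangers + 2 poachers across (raft back at the start); 3 rangers + 3 poachers across (raft there). So no valid plan exists.

impossible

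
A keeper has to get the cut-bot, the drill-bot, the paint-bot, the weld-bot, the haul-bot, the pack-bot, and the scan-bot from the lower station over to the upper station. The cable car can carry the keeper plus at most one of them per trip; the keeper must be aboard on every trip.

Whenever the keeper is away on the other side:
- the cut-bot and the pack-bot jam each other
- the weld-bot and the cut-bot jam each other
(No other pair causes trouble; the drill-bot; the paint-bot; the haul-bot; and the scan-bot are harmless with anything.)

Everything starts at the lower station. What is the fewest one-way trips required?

15

Counting alone: the keeper can take at most 1 across per trip to the upper station, so moving all 7 needs at least 7 loaded trips out, with a return between consecutive ones — at least 13 crossings.
The safety rule pushes this higher. Following every safe sequence of crossings, the most of the 7 that can be at the upper station as the cable car arrives there on crossing 13 is 6 — never all 7.
So no plan with fewer than 15 crossings exists, and this one achieves 15:
1. Keeper goes to the upper station with the cut-bot.  [the lower station: the drill-bot, the haul-bot, the pack-bot, the paint-bot, the scan-bot, the weld-bot | the upper station: the cut-bot]
2. Keeper goes back to the lower station alone.  [the lower station: the drill-bot, the haul-bot, the pack-bot, the paint-bot, the scan-bot, the weld-bot | the upper station: the cut-bot]
3. Keeper goes to the upper station with the drill-bot.  [the lower station: the haul-bot, the pack-bot, the paint-bot, the scan-bot, the weld-bot | the upper station: the cut-bot, the drill-bot]
4. Keeper goes back to the lower station alone.  [the lower station: the haul-bot, the pack-bot, the paint-bot, the scan-bot, the weld-bot | the upper station: the cut-bot, the drill-bot]
5. Keeper goes to the upper station with the paint-bot.  [the lower station: the haul-bot, the pack-bot, the scan-bot, the weld-bot | the upper station: the cut-bot, the drill-bot, the paint-bot]
6. Keeper goes back to the lower station alone.  [the lower station: the haul-bot, the pack-bot, the scan-bot, the weld-bot | the upper station: the cut-bot, the drill-bot, the paint-bot]
7. Keeper goes to the upper station with the weld-bot.  [the lower station: the haul-bot, the pack-bot, the scan-bot | the upper station: the cut-bot, the drill-bot, the paint-bot, the weld-bot]
8. Keeper goes back to the lower station with the cut-bot.  [the lower station: the cut-bot, the haul-bot, the pack-bot, the scan-bot | the upper station: the drill-bot, the paint-bot, the weld-bot]
9. Keeper goes to the upper station with the pack-bot.  [the lower station: the cut-bot, the haul-bot, the scan-bot | the upper station: the drill-bot, the pack-bot, the paint-bot, the weld-bot]
10. Keeper goes back to the lower station alone.  [the lower station: the cut-bot, the haul-bot, the scan-bot | the upper station: the drill-bot, the pack-bot, the paint-bot, the weld-bot]
11. Keeper goes to the upper station with the haul-bot.  [the lower station: the cut-bot, the scan-bot | the upper station: the drill-bot, the haul-bot, the pack-bot, the paint-bot, the weld-bot]
12. Keeper goes back to the lower station alone.  [the lower station: the cut-bot, the scan-bot | the upper station: the drill-bot, the haul-bot, the pack-bot, the paint-bot, the weld-bot]
13. Keeper goes to the upper station with the scan-bot.  [the lower station: the cut-bot | the upper station: the drill-bot, the haul-bot, the pack-bot, the paint-bot, the scan-bot, the weld-bot]
14. Keeper goes back to the lower station alone.  [the lower station: the cut-bot | the upper station: the drill-bot, the haul-bot, the pack-bot, the paint-bot, the scan-bot, the weld-bot]
15. Keeper goes to the upper station with the cut-bot.  [the lower station: — | the upper station: the cut-bot, the drill-bot, the haul-bot, the pack-bot, the paint-bot, the scan-bot, the weld-bot]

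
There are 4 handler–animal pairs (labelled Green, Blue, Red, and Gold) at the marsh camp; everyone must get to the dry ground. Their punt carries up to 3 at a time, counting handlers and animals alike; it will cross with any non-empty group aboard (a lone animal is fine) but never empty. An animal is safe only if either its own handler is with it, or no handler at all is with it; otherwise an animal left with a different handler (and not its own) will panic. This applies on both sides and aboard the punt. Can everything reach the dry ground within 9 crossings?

Yes

Yes — this plan uses 9 crossings (≤ 9):
1. animal Green and handler Green cross → the dry ground.
2. handler Green crosses ← the marsh camp.
3. animal Blue, handler Blue, and handler Green cross → the dry ground.
4. animal Green and handler Green cross ← the marsh camp.
5. handler Gold, handler Green, and handler Red cross → the dry ground.
6. animal Blue crosses ← the marsh camp.
7. animal Blue and animal Green cross → the dry ground.
8. animal Green crosses ← the marsh camp.
9. animal Gold, animal Green, and animal Red cross → the dry ground.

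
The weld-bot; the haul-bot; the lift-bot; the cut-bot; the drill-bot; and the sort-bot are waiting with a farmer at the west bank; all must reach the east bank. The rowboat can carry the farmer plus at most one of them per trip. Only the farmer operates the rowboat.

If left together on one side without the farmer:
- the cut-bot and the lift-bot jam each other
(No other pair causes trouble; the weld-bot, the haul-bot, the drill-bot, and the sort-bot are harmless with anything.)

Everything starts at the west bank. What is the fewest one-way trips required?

Counting alone: the farmer can take at most 1 across per trip to the east bank, so moving all 6 needs at least 6 loaded trips out, with a return between consecutive ones — at least 11 crossings.
The plan below uses exactly 11 crossings, so it is optimal:
1. Farmer goes to the east bank with the lift-bot.  [the west bank: the cut-bot, the drill-bot, the haul-bot, the sort-bot, the weld-bot | the east bank: the lift-bot]
2. Farmer goes back to the west bank alone.  [the west bank: the cut-bot, the drill-bot, the haul-bot, the sort-bot, the weld-bot | the east bank: the lift-bot]
3. Farmer goes to the east bank with the weld-bot.  [the west bank: the cut-bot, the drill-bot, the haul-bot, the sort-bot | the east bank: the lift-bot, the weld-bot]
4. Farmer goes back to the west bank alone.  [the west bank: the cut-bot, the drill-bot, the haul-bot, the sort-bot | the east bank: the lift-bot, the weld-bot]
5. Farmer goes to the east bank with the haul-bot.  [the west bank: the cut-bot, the drill-bot, the sort-bot | the east bank: the haul-bot, the lift-bot, the weld-bot]
6. Farmer goes back to the west bank alone.  [the west bank: the cut-bot, the drill-bot, the sort-bot | the east bank: the haul-bot, the lift-bot, the weld-bot]
7. Farmer goes to the east bank with the drill-bot.  [the west bank: the cut-bot, the sort-bot | the east bank: the drill-bot, the haul-bot, the lift-bot, the weld-bot]
8. Farmer goes back to the west bank alone.  [the west bank: the cut-bot, the sort-bot | the east bank: the drill-bot, the haul-bot, the lift-bot, the weld-bot]
9. Farmer goes to the east bank with the sort-bot.  [the west bank: the cut-bot | the east bank: the drill-bot, the haul-bot, the lift-bot, the sort-bot, the weld-bot]
10. Farmer goes back to the west bank alone.  [the west bank: the cut-bot | the east bank: the drill-bot, the haul-bot, the lift-bot, the sort-bot, the weld-bot]
11. Farmer goes to the east bank with the cut-bot.  [the west bank: — | the east bank: the cut-bot, the drill-bot, the haul-bot, the lift-bot, the sort-bot, the weld-bot]

11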